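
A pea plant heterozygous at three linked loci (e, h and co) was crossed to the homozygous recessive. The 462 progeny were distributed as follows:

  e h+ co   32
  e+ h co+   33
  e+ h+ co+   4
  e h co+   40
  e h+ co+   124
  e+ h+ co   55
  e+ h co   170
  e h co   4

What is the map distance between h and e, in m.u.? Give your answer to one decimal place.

The two most frequent reciprocal classes, e h+ co+ and e+ h co, are the parental types, so the F1 was e h+ co+ / e+ h co.
The two rarest classes, e+ h+ co+ and e h co, are the double crossovers. Comparing them with the parentals, only the e allele has switched, so e is the middle locus and the order is h – e – co.
Crossovers in the h–e interval produce the single-crossover classes e h co+ and e+ h+ co (40 + 55 = 95) plus the double crossovers (8).
RF(h–e) = (95 + 8) / 462 = 103/462 = 0.2229 → 22.3 m.u.

22.3 m.u.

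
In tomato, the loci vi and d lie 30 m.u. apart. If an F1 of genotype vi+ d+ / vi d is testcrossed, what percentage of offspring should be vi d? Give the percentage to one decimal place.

35.0%

A map distance of 30 m.u. corresponds to a recombination frequency of 0.300.
The F1 is vi+ d+ / vi d, so vi d is a parental gamete class with expected frequency (1 − r)/2 = 0.700/2 = 0.3500.
That is 0.3500 = 35.0% of the progeny.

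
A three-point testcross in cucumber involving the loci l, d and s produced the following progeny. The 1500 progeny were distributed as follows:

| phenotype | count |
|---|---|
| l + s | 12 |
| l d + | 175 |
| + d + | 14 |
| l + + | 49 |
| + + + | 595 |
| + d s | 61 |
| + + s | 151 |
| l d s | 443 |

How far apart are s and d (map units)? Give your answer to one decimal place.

The two most frequent reciprocal classes, l d s and + + +, are the parental types, so the F1 was l d s / + + +.
The two rarest classes, l + s and + d +, are the double crossovers. Comparing them with the parentals, only the d allele has switched, so d is the middle locus and the order is l – d – s.
Crossovers in the d–s interval produce the single-crossover classes l d + and + + s (175 + 151 = 326) plus the double crossovers (26).
RF(d–s) = (326 + 26) / 1500 = 352/1500 = 0.2347 → 23.5 map units.

23.5 map units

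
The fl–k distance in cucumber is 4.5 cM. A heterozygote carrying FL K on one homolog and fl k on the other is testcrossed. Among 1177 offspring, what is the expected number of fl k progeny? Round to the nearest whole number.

562

A map distance of 4.5 cM corresponds to a recombination frequency of 0.045.
The F1 is FL K / fl k, so fl k is a parental gamete class with expected frequency (1 − r)/2 = 0.955/2 = 0.4775.
Expected number = 0.4775 × 1177 = 562.02 ≈ 562.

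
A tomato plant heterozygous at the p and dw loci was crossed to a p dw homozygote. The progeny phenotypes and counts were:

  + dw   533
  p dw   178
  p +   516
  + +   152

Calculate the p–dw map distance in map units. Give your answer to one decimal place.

23.9 map units

The two most frequent classes, + dw (533) and p + (516), are the parental types, so the F1 was + dw / p +.
The recombinant classes are + + and p dw: 152 + 178 = 330.
Recombination frequency = 330/1379 = 0.2393 ≈ 23.9%, i.e. 23.9 map units.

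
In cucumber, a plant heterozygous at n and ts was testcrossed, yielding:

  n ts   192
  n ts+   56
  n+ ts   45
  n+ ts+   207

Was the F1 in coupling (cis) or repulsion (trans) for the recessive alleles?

cis

The two most frequent classes are n+ ts+ (207) and n ts (192); these are the parental (non-recombinant) types.
So the F1 carried n+ ts+ on one chromosome and n ts on the other — the recessive alleles are on the same chromosome (cis / coupling).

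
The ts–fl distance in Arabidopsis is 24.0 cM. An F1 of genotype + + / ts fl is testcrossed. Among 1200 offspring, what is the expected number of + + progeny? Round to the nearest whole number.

A map distance of 24.0 cM corresponds to a recombination frequency of 0.240.
The F1 is + + / ts fl, so + + is a parental gamete class with expected frequency (1 − r)/2 = 0.760/2 = 0.3800.
Expected number = 0.3800 × 1200 = 456.00 ≈ 456.

456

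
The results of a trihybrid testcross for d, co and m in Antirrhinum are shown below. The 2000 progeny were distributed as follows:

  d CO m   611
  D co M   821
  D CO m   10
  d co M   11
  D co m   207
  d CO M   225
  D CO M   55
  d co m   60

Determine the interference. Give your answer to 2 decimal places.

0.32

The two most frequent reciprocal classes, d CO m and D co M, are the parental types, so the F1 was d CO m / D co M.
The two rarest classes, D CO m and d co M, are the double crossovers. Comparing them with the parentals, only the d allele has switched, so d is the middle locus and the order is co – d – m.
co–d: (115 + 21)/2000 = 0.0680; d–m: (432 + 21)/2000 = 0.2265.
Expected DCO frequency = 0.0680 × 0.2265 ≈ 0.01540; observed = 21/2000 ≈ 0.01050.
Coefficient of coincidence = 0.01050/0.01540 ≈ 0.68; interference = 1 − 0.68 = 0.32.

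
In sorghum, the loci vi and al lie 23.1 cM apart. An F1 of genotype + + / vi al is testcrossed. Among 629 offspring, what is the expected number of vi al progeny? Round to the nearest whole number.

242

A map distance of 23.1 cM corresponds to a recombination frequency of 0.231.
The F1 is + + / vi al, so vi al is a parental gamete class with expected frequency (1 − r)/2 = 0.769/2 = 0.3845.
Expected number = 0.3845 × 629 = 241.85 ≈ 242.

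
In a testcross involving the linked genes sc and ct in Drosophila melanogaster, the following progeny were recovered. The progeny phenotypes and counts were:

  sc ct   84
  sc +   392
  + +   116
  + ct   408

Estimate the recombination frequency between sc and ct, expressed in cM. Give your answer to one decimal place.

The two most frequent classes, + ct (408) and sc + (392), are the parental types, so the F1 was + ct / sc +.
The recombinant classes are + + and sc ct: 116 + 84 = 200.
Recombination frequency = 200/1000 = 0.2000 ≈ 20.0%, i.e. 20.0 cM.

20.0 cM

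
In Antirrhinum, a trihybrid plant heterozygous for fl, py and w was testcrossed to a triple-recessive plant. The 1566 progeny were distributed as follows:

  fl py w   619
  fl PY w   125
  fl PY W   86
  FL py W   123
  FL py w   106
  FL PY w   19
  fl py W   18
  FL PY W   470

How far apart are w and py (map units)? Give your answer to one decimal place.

The two most frequent reciprocal classes, fl py w and FL PY W, are the parental types, so the F1 was fl py w / FL PY W.
The two rarest classes, fl py W and FL PY w, are the double crossovers. Comparing them with the parentals, only the w allele has switched, so w is the middle locus and the order is py – w – fl.
Crossovers in the py–w interval produce the single-crossover classes fl PY w and FL py W (125 + 123 = 248) plus the double crossovers (37).
RF(py–w) = (248 + 37) / 1566 = 285/1566 = 0.1820 → 18.2 map units.

18.2 map units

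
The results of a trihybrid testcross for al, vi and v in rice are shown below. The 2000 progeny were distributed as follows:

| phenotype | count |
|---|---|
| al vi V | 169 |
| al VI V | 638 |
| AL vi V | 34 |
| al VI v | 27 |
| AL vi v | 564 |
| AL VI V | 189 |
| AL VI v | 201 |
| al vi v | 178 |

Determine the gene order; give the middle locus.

The two most frequent reciprocal classes, al VI V and AL vi v, are the parental types, so the F1 was al VI V / AL vi v.
The two rarest classes, al VI v and AL vi V, are the double crossovers. Comparing them with the parentals, only the v allele has switched, so v is the middle locus and the order is al – v – vi.

v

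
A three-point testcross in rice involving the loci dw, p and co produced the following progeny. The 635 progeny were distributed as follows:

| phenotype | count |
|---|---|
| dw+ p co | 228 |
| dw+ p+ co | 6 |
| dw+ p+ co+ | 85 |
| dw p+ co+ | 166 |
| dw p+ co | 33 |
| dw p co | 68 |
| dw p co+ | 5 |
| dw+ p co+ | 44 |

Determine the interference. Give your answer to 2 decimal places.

0.52

The two most frequent reciprocal classes, dw p+ co+ and dw+ p co, are the parental types, so the F1 was dw p+ co+ / dw+ p co.
The two rarest classes, dw p co+ and dw+ p+ co, are the double crossovers. Comparing them with the parentals, only the p allele has switched, so p is the middle locus and the order is co – p – dw.
co–p: (77 + 11)/635 = 0.1386; p–dw: (153 + 11)/635 = 0.2583.
Expected DCO frequency = 0.1386 × 0.2583 ≈ 0.03580; observed = 11/635 ≈ 0.01732.
Coefficient of coincidence = 0.01732/0.03580 ≈ 0.48; interference = 1 − 0.48 = 0.52.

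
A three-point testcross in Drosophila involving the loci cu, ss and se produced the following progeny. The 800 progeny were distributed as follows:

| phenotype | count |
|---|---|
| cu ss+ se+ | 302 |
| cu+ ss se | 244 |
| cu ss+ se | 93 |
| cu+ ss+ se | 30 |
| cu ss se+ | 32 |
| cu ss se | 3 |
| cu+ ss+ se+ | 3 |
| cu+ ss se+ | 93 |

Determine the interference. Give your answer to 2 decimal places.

The two most frequent reciprocal classes, cu ss+ se+ and cu+ ss se, are the parental types, so the F1 was cu ss+ se+ / cu+ ss se.
The two rarest classes, cu+ ss+ se+ and cu ss se, are the double crossovers. Comparing them with the parentals, only the cu allele has switched, so cu is the middle locus and the order is se – cu – ss.
se–cu: (186 + 6)/800 = 0.2400; cu–ss: (62 + 6)/800 = 0.0850.
Expected DCO frequency = 0.2400 × 0.0850 ≈ 0.02040; observed = 6/800 ≈ 0.00750.
Coefficient of coincidence = 0.00750/0.02040 ≈ 0.37; interference = 1 − 0.37 = 0.63.

0.63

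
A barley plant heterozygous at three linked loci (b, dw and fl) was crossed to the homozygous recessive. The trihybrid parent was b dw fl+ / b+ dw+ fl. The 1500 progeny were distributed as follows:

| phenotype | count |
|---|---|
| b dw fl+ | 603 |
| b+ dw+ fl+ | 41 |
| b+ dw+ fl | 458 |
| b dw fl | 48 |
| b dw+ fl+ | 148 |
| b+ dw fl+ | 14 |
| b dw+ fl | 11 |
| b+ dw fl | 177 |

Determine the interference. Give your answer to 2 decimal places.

The two rarest classes, b+ dw fl+ and b dw+ fl, are the double crossovers. Comparing them with the parentals, only the b allele has switched, so b is the middle locus and the order is fl – b – dw.
fl–b: (89 + 25)/1500 = 0.0760; b–dw: (325 + 25)/1500 = 0.2333.
Expected DCO frequency = 0.0760 × 0.2333 ≈ 0.01773; observed = 25/1500 ≈ 0.01667.
Coefficient of coincidence = 0.01667/0.01773 ≈ 0.94; interference = 1 − 0.94 = 0.06.

0.06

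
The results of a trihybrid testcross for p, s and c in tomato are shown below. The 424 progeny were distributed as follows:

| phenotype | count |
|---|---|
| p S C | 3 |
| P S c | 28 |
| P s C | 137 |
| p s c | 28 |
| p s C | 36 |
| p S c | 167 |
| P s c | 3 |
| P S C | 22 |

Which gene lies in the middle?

The two most frequent reciprocal classes, p S c and P s C, are the parental types, so the F1 was p S c / P s C.
The two rarest classes, p S C and P s c, are the double crossovers. Comparing them with the parentals, only the c allele has switched, so c is the middle locus and the order is p – c – s.

c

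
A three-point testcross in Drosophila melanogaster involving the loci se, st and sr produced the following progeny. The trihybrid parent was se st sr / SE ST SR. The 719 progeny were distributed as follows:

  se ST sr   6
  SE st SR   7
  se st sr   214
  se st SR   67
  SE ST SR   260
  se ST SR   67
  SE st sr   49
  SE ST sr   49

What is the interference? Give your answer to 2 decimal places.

0.44

The two rarest classes, se ST sr and SE st SR, are the double crossovers. Comparing them with the parentals, only the st allele has switched, so st is the middle locus and the order is se – st – sr.
se–st: (116 + 13)/719 = 0.1794; st–sr: (116 + 13)/719 = 0.1794.
Expected DCO frequency = 0.1794 × 0.1794 ≈ 0.03218; observed = 13/719 ≈ 0.01808.
Coefficient of coincidence = 0.01808/0.03218 ≈ 0.56; interference = 1 − 0.56 = 0.44.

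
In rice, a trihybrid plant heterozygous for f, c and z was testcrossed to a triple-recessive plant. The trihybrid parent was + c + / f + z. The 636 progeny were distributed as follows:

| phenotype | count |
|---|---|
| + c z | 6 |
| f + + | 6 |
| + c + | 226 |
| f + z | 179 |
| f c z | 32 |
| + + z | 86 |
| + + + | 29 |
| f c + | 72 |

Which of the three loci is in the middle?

z

The two rarest classes, + c z and f + +, are the double crossovers. Comparing them with the parentals, only the z allele has switched, so z is the middle locus and the order is f – z – c.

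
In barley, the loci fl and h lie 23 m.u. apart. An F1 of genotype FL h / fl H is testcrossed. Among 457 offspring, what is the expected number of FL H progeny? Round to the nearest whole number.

53

A map distance of 23 m.u. corresponds to a recombination frequency of 0.230.
The F1 is FL h / fl H, so FL H is a recombinant gamete class with expected frequency r/2 = 0.230/2 = 0.1150.
Expected number = 0.1150 × 457 = 52.55 ≈ 53.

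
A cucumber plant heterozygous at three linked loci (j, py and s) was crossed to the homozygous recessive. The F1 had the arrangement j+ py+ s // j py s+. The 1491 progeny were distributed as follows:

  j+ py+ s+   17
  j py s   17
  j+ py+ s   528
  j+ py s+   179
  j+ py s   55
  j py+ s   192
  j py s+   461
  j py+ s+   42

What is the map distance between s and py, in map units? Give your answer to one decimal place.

The two rarest classes, j+ py+ s+ and j py s, are the double crossovers. Comparing them with the parentals, only the s allele has switched, so s is the middle locus and the order is py – s – j.
Crossovers in the py–s interval produce the single-crossover classes j+ py s and j py+ s+ (55 + 42 = 97) plus the double crossovers (34).
RF(py–s) = (97 + 34) / 1491 = 131/1491 = 0.0879 → 8.8 map units.

8.8 map units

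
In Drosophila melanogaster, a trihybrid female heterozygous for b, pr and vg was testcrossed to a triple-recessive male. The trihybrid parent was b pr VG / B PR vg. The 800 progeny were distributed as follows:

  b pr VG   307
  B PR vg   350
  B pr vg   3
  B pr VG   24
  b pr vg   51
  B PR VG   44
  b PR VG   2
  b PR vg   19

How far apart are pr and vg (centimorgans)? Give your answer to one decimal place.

The two rarest classes, b PR VG and B pr vg, are the double crossovers. Comparing them with the parentals, only the pr allele has switched, so pr is the middle locus and the order is vg – pr – b.
Crossovers in the vg–pr interval produce the single-crossover classes b pr vg and B PR VG (51 + 44 = 95) plus the double crossovers (5).
RF(vg–pr) = (95 + 5) / 800 = 100/800 = 0.1250 → 12.5 centimorgans.

12.5 centimorgans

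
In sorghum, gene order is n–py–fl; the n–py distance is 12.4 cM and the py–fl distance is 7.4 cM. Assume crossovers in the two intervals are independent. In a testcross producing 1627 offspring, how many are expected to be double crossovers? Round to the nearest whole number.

Map distances give recombination frequencies of 0.124 and 0.074 for the two intervals.
With no interference, expected double-crossover frequency = 0.124 × 0.074 = 0.00918.
Expected number = 0.00918 × 1627 = 14.93 ≈ 15.

15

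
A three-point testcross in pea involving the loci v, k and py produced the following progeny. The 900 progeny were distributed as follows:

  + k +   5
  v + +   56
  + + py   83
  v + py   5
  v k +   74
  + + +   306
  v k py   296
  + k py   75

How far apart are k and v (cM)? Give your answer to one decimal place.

The two most frequent reciprocal classes, + + + and v k py, are the parental types, so the F1 was + + + / v k py.
The two rarest classes, + k + and v + py, are the double crossovers. Comparing them with the parentals, only the k allele has switched, so k is the middle locus and the order is py – k – v.
Crossovers in the k–v interval produce the single-crossover classes v + + and + k py (56 + 75 = 131) plus the double crossovers (10).
RF(k–v) = (131 + 10) / 900 = 141/900 = 0.1567 → 15.7 cM.

15.7 cM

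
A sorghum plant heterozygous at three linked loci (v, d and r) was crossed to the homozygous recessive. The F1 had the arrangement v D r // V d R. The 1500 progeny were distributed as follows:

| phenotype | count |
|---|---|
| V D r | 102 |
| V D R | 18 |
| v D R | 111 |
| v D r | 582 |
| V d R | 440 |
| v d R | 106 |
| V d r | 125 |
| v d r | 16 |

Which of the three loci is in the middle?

d

The two rarest classes, v d r and V D R, are the double crossovers. Comparing them with the parentals, only the d allele has switched, so d is the middle locus and the order is v – d – r.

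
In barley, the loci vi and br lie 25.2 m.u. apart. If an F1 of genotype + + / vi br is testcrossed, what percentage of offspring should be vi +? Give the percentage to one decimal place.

A map distance of 25.2 m.u. corresponds to a recombination frequency of 0.252.
The F1 is + + / vi br, so vi + is a recombinant gamete class with expected frequency r/2 = 0.252/2 = 0.1260.
That is 0.1260 = 12.6% of the progeny.

12.6%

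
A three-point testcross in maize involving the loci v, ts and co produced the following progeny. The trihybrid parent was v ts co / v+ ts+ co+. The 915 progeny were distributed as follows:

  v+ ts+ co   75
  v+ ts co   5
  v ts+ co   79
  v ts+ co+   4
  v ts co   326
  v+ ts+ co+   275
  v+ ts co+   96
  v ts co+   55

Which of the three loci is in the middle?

v

The two rarest classes, v+ ts co and v ts+ co+, are the double crossovers. Comparing them with the parentals, only the v allele has switched, so v is the middle locus and the order is co – v – ts.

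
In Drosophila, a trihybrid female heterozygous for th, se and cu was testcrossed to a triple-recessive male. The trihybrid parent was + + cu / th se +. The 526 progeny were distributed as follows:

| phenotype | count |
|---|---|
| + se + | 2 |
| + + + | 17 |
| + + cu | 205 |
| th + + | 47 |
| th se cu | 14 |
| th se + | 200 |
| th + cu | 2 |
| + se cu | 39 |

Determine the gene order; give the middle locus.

The two rarest classes, th + cu and + se +, are the double crossovers. Comparing them with the parentals, only the th allele has switched, so th is the middle locus and the order is se – th – cu.

th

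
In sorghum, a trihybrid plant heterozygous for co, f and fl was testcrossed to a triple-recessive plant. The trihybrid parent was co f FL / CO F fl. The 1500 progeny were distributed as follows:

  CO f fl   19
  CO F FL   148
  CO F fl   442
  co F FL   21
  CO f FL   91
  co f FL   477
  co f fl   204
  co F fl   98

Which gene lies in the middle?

The two rarest classes, co F FL and CO f fl, are the double crossovers. Comparing them with the parentals, only the f allele has switched, so f is the middle locus and the order is fl – f – co.

f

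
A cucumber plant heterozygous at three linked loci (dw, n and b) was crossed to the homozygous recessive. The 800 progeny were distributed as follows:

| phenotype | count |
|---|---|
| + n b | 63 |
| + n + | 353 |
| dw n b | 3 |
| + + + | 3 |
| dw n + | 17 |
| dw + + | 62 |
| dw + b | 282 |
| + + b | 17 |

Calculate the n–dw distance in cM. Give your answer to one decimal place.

The two most frequent reciprocal classes, dw + b and + n +, are the parental types, so the F1 was dw + b / + n +.
The two rarest classes, dw n b and + + +, are the double crossovers. Comparing them with the parentals, only the n allele has switched, so n is the middle locus and the order is b – n – dw.
Crossovers in the n–dw interval produce the single-crossover classes + + b and dw n + (17 + 17 = 34) plus the double crossovers (6).
RF(n–dw) = (34 + 6) / 800 = 40/800 = 0.0500 → 5.0 cM.

5.0 cM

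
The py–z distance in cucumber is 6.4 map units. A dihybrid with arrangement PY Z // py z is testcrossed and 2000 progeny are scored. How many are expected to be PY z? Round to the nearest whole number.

A map distance of 6.4 map units corresponds to a recombination frequency of 0.064.
The F1 is PY Z / py z, so PY z is a recombinant gamete class with expected frequency r/2 = 0.064/2 = 0.0320.
Expected number = 0.0320 × 2000 = 64.00 ≈ 64.

64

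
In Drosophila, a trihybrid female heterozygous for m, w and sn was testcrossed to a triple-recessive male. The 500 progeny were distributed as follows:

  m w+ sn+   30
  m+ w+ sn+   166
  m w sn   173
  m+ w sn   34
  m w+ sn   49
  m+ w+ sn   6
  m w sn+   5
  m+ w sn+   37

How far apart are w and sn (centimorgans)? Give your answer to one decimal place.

The two most frequent reciprocal classes, m+ w+ sn+ and m w sn, are the parental types, so the F1 was m+ w+ sn+ / m w sn.
The two rarest classes, m+ w+ sn and m w sn+, are the double crossovers. Comparing them with the parentals, only the sn allele has switched, so sn is the middle locus and the order is w – sn – m.
Crossovers in the w–sn interval produce the single-crossover classes m+ w sn+ and m w+ sn (37 + 49 = 86) plus the double crossovers (11).
RF(w–sn) = (86 + 11) / 500 = 97/500 = 0.1940 → 19.4 centimorgans.

19.4 centimorgans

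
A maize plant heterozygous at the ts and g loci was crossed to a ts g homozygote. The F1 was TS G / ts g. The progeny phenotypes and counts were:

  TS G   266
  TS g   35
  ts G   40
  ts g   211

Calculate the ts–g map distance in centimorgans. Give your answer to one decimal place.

13.6 centimorgans

The recombinant classes are TS g and ts G: 35 + 40 = 75.
Recombination frequency = 75/552 = 0.1359 ≈ 13.6%, i.e. 13.6 centimorgans.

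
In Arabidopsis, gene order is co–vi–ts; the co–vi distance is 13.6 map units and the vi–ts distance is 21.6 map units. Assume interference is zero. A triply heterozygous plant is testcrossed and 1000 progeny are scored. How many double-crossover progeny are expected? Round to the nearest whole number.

29

Map distances give recombination frequencies of 0.136 and 0.216 for the two intervals.
With no interference, expected double-crossover frequency = 0.136 × 0.216 = 0.02938.
Expected number = 0.02938 × 1000 = 29.38 ≈ 29.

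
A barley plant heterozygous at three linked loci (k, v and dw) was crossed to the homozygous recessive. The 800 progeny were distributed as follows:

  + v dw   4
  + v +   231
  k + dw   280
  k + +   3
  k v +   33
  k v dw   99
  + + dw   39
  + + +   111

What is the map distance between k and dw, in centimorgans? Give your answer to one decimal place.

9.9 centimorgans

The two most frequent reciprocal classes, + v + and k + dw, are the parental types, so the F1 was + v + / k + dw.
The two rarest classes, + v dw and k + +, are the double crossovers. Comparing them with the parentals, only the dw allele has switched, so dw is the middle locus and the order is v – dw – k.
Crossovers in the dw–k interval produce the single-crossover classes k v + and + + dw (33 + 39 = 72) plus the double crossovers (7).
RF(dw–k) = (72 + 7) / 800 = 79/800 = 0.0988 → 9.9 centimorgans.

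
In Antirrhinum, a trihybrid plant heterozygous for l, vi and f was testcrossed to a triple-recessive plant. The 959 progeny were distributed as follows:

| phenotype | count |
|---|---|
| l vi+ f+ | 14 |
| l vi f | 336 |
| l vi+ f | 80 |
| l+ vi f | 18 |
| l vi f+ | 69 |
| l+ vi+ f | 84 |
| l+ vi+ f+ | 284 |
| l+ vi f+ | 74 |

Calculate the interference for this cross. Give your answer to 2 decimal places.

The two most frequent reciprocal classes, l vi f and l+ vi+ f+, are the parental types, so the F1 was l vi f / l+ vi+ f+.
The two rarest classes, l+ vi f and l vi+ f+, are the double crossovers. Comparing them with the parentals, only the l allele has switched, so l is the middle locus and the order is f – l – vi.
f–l: (153 + 32)/959 = 0.1929; l–vi: (154 + 32)/959 = 0.1940.
Expected DCO frequency = 0.1929 × 0.1940 ≈ 0.03742; observed = 32/959 ≈ 0.03337.
Coefficient of coincidence = 0.03337/0.03742 ≈ 0.89; interference = 1 − 0.89 = 0.11.

0.11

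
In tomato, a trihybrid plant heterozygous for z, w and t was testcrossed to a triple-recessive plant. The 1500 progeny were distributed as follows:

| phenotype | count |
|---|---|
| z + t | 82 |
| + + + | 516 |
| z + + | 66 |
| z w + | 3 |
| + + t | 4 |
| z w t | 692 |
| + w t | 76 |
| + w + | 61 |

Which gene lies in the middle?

t

The two most frequent reciprocal classes, z w t and + + +, are the parental types, so the F1 was z w t / + + +.
The two rarest classes, z w + and + + t, are the double crossovers. Comparing them with the parentals, only the t allele has switched, so t is the middle locus and the order is z – t – w.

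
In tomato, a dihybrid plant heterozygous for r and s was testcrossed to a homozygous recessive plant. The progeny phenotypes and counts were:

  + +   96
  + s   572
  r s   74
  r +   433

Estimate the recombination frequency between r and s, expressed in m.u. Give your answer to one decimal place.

14.5 m.u.

The two most frequent classes, + s (572) and r + (433), are the parental types, so the F1 was + s / r +.
The recombinant classes are + + and r s: 96 + 74 = 170.
Recombination frequency = 170/1175 = 0.1447 ≈ 14.5%, i.e. 14.5 m.u.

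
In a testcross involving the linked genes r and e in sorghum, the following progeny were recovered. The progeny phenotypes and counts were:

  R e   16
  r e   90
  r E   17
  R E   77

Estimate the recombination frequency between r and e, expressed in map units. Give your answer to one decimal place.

16.5 map units

The two most frequent classes, R E (77) and r e (90), are the parental types, so the F1 was R E / r e.
The recombinant classes are R e and r E: 16 + 17 = 33.
Recombination frequency = 33/200 = 0.1650 ≈ 16.5%, i.e. 16.5 map units.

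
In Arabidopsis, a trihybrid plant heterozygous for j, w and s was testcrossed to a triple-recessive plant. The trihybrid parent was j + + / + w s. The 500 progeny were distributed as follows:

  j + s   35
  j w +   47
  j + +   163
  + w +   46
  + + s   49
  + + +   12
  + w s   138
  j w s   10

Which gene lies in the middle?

j

The two rarest classes, + + + and j w s, are the double crossovers. Comparing them with the parentals, only the j allele has switched, so j is the middle locus and the order is s – j – w.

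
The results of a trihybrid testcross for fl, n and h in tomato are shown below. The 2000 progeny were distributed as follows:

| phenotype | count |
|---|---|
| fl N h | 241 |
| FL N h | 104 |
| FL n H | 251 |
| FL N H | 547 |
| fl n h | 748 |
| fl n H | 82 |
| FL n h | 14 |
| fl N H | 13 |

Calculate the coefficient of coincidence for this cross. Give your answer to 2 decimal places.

0.49

The two most frequent reciprocal classes, FL N H and fl n h, are the parental types, so the F1 was FL N H / fl n h.
The two rarest classes, fl N H and FL n h, are the double crossovers. Comparing them with the parentals, only the fl allele has switched, so fl is the middle locus and the order is n – fl – h.
n–fl: (492 + 27)/2000 = 0.2595; fl–h: (186 + 27)/2000 = 0.1065.
Expected DCO frequency = 0.2595 × 0.1065 ≈ 0.02764; observed = 27/2000 ≈ 0.01350.
Coefficient of coincidence = 0.01350/0.02764 ≈ 0.49.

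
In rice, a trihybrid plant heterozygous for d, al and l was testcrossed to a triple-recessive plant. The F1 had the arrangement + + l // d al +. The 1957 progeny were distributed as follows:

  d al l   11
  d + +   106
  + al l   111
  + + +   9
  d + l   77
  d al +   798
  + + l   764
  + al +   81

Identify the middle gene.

l

The two rarest classes, + + + and d al l, are the double crossovers. Comparing them with the parentals, only the l allele has switched, so l is the middle locus and the order is d – l – al.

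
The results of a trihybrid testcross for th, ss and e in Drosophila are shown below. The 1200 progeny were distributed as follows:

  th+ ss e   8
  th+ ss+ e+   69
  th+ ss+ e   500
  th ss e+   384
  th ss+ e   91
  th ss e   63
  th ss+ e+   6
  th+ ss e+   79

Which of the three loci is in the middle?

The two most frequent reciprocal classes, th ss e+ and th+ ss+ e, are the parental types, so the F1 was th ss e+ / th+ ss+ e.
The two rarest classes, th ss+ e+ and th+ ss e, are the double crossovers. Comparing them with the parentals, only the ss allele has switched, so ss is the middle locus and the order is th – ss – e.

ss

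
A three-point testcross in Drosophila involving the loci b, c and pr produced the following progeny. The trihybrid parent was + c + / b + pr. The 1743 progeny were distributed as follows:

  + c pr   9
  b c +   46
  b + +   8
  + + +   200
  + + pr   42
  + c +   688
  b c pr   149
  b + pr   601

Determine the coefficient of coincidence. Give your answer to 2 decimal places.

0.77

The two rarest classes, + c pr and b + +, are the double crossovers. Comparing them with the parentals, only the pr allele has switched, so pr is the middle locus and the order is b – pr – c.
b–pr: (88 + 17)/1743 = 0.0602; pr–c: (349 + 17)/1743 = 0.2100.
Expected DCO frequency = 0.0602 × 0.2100 ≈ 0.01264; observed = 17/1743 ≈ 0.00975.
Coefficient of coincidence = 0.00975/0.01264 ≈ 0.77.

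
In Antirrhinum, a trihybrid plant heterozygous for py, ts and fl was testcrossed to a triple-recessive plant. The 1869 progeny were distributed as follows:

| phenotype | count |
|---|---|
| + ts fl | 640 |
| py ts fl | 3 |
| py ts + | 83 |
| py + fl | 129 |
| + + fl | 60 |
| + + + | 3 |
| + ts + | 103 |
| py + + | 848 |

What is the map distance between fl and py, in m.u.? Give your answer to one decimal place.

12.7 m.u.

The two most frequent reciprocal classes, + ts fl and py + +, are the parental types, so the F1 was + ts fl / py + +.
The two rarest classes, py ts fl and + + +, are the double crossovers. Comparing them with the parentals, only the py allele has switched, so py is the middle locus and the order is fl – py – ts.
Crossovers in the fl–py interval produce the single-crossover classes + ts + and py + fl (103 + 129 = 232) plus the double crossovers (6).
RF(fl–py) = (232 + 6) / 1869 = 238/1869 = 0.1273 → 12.7 m.u.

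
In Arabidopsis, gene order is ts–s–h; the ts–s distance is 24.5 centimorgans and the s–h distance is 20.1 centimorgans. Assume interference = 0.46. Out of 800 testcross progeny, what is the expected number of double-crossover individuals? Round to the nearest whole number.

Map distances give recombination frequencies of 0.245 and 0.201 for the two intervals.
With interference 0.46 (so coincidence = 0.54), expected double-crossover frequency = 0.245 × 0.201 × 0.54 = 0.02659.
Expected number = 0.02659 × 800 = 21.27 ≈ 21.

21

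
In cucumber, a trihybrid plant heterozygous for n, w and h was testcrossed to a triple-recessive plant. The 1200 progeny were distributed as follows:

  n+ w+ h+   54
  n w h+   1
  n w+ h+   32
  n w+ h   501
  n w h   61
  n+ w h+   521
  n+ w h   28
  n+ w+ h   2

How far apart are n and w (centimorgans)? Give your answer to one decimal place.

9.8 centimorgans

The two most frequent reciprocal classes, n w+ h and n+ w h+, are the parental types, so the F1 was n w+ h / n+ w h+.
The two rarest classes, n+ w+ h and n w h+, are the double crossovers. Comparing them with the parentals, only the n allele has switched, so n is the middle locus and the order is h – n – w.
Crossovers in the n–w interval produce the single-crossover classes n w h and n+ w+ h+ (61 + 54 = 115) plus the double crossovers (3).
RF(n–w) = (115 + 3) / 1200 = 118/1200 = 0.0983 → 9.8 centimorgans.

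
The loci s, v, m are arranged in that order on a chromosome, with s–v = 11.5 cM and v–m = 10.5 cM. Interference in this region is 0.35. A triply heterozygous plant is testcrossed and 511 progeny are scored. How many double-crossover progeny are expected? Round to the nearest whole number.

Map distances give recombination frequencies of 0.115 and 0.105 for the two intervals.
With interference 0.35 (so coincidence = 0.65), expected double-crossover frequency = 0.115 × 0.105 × 0.65 = 0.00785.
Expected number = 0.00785 × 511 = 4.01 ≈ 4.

4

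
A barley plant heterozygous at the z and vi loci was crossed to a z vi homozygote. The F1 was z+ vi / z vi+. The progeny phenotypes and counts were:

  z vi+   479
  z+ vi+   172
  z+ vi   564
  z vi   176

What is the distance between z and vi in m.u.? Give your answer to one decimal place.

25.0 m.u.

The recombinant classes are z+ vi+ and z vi: 172 + 176 = 348.
Recombination frequency = 348/1391 = 0.2502 ≈ 25.0%, i.e. 25.0 m.u.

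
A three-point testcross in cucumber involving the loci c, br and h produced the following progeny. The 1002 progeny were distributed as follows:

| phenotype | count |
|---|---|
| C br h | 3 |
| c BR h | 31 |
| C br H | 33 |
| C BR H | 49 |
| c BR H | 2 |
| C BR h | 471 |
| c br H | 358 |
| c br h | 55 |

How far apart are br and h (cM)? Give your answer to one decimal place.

The two most frequent reciprocal classes, C BR h and c br H, are the parental types, so the F1 was C BR h / c br H.
The two rarest classes, C br h and c BR H, are the double crossovers. Comparing them with the parentals, only the br allele has switched, so br is the middle locus and the order is h – br – c.
Crossovers in the h–br interval produce the single-crossover classes C BR H and c br h (49 + 55 = 104) plus the double crossovers (5).
RF(h–br) = (104 + 5) / 1002 = 109/1002 = 0.1088 → 10.9 cM.

10.9 cM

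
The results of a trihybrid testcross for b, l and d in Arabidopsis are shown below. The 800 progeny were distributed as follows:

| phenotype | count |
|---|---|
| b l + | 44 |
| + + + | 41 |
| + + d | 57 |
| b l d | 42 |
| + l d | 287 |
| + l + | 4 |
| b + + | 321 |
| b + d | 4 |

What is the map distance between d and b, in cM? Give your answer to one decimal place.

The two most frequent reciprocal classes, b + + and + l d, are the parental types, so the F1 was b + + / + l d.
The two rarest classes, b + d and + l +, are the double crossovers. Comparing them with the parentals, only the d allele has switched, so d is the middle locus and the order is b – d – l.
Crossovers in the b–d interval produce the single-crossover classes + + + and b l d (41 + 42 = 83) plus the double crossovers (8).
RF(b–d) = (83 + 8) / 800 = 91/800 = 0.1138 → 11.4 cM.

11.4 cM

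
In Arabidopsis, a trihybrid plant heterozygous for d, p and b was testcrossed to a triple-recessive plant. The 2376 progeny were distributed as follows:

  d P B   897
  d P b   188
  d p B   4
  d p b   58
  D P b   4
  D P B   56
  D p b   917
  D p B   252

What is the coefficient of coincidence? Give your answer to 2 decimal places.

0.35

The two most frequent reciprocal classes, d P B and D p b, are the parental types, so the F1 was d P B / D p b.
The two rarest classes, d p B and D P b, are the double crossovers. Comparing them with the parentals, only the p allele has switched, so p is the middle locus and the order is d – p – b.
d–p: (114 + 8)/2376 = 0.0513; p–b: (440 + 8)/2376 = 0.1886.
Expected DCO frequency = 0.0513 × 0.1886 ≈ 0.00968; observed = 8/2376 ≈ 0.00337.
Coefficient of coincidence = 0.00337/0.00968 ≈ 0.35.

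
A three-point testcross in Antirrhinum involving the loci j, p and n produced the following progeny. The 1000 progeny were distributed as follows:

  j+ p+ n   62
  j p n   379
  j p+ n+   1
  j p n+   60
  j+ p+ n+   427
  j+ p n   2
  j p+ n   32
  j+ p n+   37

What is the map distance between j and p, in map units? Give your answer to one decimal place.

The two most frequent reciprocal classes, j+ p+ n+ and j p n, are the parental types, so the F1 was j+ p+ n+ / j p n.
The two rarest classes, j p+ n+ and j+ p n, are the double crossovers. Comparing them with the parentals, only the j allele has switched, so j is the middle locus and the order is p – j – n.
Crossovers in the p–j interval produce the single-crossover classes j+ p n+ and j p+ n (37 + 32 = 69) plus the double crossovers (3).
RF(p–j) = (69 + 3) / 1000 = 72/1000 = 0.0720 → 7.2 map units.

7.2 map units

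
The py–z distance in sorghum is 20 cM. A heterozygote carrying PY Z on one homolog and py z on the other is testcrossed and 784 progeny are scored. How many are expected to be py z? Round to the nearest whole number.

314

A map distance of 20 cM corresponds to a recombination frequency of 0.200.
The F1 is PY Z / py z, so py z is a parental gamete class with expected frequency (1 − r)/2 = 0.800/2 = 0.4000.
Expected number = 0.4000 × 784 = 313.60 ≈ 314.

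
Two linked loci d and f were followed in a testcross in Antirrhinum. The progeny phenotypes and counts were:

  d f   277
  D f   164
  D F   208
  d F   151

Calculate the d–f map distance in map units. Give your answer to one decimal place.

39.4 map units

The two most frequent classes, D F (208) and d f (277), are the parental types, so the F1 was D F / d f.
The recombinant classes are D f and d F: 164 + 151 = 315.
Recombination frequency = 315/800 = 0.3937 ≈ 39.4%, i.e. 39.4 map units.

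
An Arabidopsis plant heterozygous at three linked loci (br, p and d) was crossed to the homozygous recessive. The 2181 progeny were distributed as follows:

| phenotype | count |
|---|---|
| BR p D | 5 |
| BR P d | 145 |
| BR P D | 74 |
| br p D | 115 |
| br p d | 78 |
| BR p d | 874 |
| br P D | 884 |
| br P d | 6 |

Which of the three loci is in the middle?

d

The two most frequent reciprocal classes, BR p d and br P D, are the parental types, so the F1 was BR p d / br P D.
The two rarest classes, BR p D and br P d, are the double crossovers. Comparing them with the parentals, only the d allele has switched, so d is the middle locus and the order is br – d – p.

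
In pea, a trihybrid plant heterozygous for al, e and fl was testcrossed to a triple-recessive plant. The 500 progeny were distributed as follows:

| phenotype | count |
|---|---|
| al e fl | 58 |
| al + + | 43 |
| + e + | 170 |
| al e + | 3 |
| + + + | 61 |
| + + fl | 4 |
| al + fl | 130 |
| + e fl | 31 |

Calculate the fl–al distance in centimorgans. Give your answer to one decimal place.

16.2 centimorgans

The two most frequent reciprocal classes, al + fl and + e +, are the parental types, so the F1 was al + fl / + e +.
The two rarest classes, + + fl and al e +, are the double crossovers. Comparing them with the parentals, only the al allele has switched, so al is the middle locus and the order is e – al – fl.
Crossovers in the al–fl interval produce the single-crossover classes al + + and + e fl (43 + 31 = 74) plus the double crossovers (7).
RF(al–fl) = (74 + 7) / 500 = 81/500 = 0.1620 → 16.2 centimorgans.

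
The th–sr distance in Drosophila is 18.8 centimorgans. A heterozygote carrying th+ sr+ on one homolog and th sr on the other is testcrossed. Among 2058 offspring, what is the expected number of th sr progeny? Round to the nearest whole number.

836

A map distance of 18.8 centimorgans corresponds to a recombination frequency of 0.188.
The F1 is th+ sr+ / th sr, so th sr is a parental gamete class with expected frequency (1 − r)/2 = 0.812/2 = 0.4060.
Expected number = 0.4060 × 2058 = 835.55 ≈ 836.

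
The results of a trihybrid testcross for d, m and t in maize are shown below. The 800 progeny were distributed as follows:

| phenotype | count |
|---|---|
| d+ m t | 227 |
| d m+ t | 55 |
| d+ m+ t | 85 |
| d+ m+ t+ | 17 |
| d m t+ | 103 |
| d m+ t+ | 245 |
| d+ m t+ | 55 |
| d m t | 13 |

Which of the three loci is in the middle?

d

The two most frequent reciprocal classes, d+ m t and d m+ t+, are the parental types, so the F1 was d+ m t / d m+ t+.
The two rarest classes, d m t and d+ m+ t+, are the double crossovers. Comparing them with the parentals, only the d allele has switched, so d is the middle locus and the order is m – d – t.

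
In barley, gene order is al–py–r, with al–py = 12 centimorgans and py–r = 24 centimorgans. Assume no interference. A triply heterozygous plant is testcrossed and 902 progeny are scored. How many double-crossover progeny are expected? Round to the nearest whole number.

26

Map distances give recombination frequencies of 0.120 and 0.240 for the two intervals.
With no interference, expected double-crossover frequency = 0.120 × 0.240 = 0.02880.
Expected number = 0.02880 × 902 = 25.98 ≈ 26.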